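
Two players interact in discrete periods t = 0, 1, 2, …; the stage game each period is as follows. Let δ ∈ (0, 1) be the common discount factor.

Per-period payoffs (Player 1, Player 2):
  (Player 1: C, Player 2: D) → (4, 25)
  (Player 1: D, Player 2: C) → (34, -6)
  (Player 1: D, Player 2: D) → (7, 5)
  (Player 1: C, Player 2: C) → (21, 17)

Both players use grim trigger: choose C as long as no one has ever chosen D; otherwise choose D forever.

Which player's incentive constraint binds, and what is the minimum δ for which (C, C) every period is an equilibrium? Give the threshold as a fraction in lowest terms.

Player 1: cooperation gives 21 each period; deviation gives 34 once then 7 forever.
  21/(1−δ) ≥ 34 + 7δ/(1−δ) ⇒ δ ≥ 13/27.
Player 2: cooperation gives 17 each period; deviation gives 25 once then 5 forever.
  δ ≥ 8/20 = 2/5.
Both must hold, so the binding constraint is Player 1's: δ ≥ 13/27.

Player 1; δ ≥ 13/27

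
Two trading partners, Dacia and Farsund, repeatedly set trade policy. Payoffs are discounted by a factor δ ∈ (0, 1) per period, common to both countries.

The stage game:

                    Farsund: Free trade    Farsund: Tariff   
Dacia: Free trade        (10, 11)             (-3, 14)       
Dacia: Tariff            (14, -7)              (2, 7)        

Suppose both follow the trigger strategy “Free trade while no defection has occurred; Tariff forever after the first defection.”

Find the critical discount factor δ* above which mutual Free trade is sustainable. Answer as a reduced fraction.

3/7

Dacia's threshold: (14−10)/(14−2) = 1/3.
Farsund's threshold: (14−11)/(14−7) = 3/7.
1/3 < 3/7, so Farsund binds and δ* = 3/7.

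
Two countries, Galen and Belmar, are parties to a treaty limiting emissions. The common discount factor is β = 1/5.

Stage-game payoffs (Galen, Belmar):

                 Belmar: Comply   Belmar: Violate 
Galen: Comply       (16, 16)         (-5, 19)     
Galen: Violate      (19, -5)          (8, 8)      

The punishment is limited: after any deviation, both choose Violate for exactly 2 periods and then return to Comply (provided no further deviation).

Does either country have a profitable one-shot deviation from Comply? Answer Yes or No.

Yes

IC: β+…+β^2 ≥ (19−16)/(16−8) = 3/8.
At β = 1/5: partial sum = 0.2400 < 0.3750. Cooperation not sustainable.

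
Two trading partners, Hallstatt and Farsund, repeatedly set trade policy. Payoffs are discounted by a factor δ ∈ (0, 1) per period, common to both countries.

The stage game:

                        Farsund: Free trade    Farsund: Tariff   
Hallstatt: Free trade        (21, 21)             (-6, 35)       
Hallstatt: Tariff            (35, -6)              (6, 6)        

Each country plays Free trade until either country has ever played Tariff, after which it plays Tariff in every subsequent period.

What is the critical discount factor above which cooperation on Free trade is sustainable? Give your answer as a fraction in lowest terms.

Under grim trigger the critical discount factor is (T−C)/(T−P) with T = 35, C = 21, P = 6.
δ* = (35−21)/(35−6) = 14/29.

14/29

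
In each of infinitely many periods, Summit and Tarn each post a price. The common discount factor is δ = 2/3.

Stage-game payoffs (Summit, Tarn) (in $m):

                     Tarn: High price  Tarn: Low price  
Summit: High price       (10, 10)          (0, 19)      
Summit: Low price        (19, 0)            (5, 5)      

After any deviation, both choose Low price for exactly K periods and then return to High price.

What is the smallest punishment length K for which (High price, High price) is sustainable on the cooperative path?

Need Σ_{k=1}^{K} δ^k ≥ (19−10)/(10−5) = 1.8000 at δ = 2/3.
At K = 5 the sum is 1.7366 < 1.8000; at K = 6 it is 1.8244 ≥ 1.8000.
So the minimum punishment length is K = 6.

6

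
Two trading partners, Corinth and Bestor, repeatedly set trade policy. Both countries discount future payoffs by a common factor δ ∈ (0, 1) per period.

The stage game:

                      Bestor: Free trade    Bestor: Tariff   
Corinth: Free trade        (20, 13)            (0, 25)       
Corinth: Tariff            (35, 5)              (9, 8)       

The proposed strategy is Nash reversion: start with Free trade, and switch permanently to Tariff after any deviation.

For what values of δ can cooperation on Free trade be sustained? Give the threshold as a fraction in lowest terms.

12/17

For Corinth: deviation gain 35−20 = 15, per-period punishment loss 20−9 = 11. IC gives δ ≥ 15/26.
For Bestor: gain 12, loss 5 per period, so δ ≥ 12/17.
The tighter constraint is Bestor's, so cooperation needs δ ≥ 12/17.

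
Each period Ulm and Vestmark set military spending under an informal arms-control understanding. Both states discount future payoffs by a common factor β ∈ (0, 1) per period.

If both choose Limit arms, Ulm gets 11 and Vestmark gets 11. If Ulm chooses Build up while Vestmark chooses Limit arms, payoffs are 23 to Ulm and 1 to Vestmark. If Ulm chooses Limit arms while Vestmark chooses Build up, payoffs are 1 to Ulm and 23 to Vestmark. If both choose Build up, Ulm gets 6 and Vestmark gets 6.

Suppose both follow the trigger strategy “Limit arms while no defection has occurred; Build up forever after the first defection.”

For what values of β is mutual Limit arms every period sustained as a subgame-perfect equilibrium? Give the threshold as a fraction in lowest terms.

Under grim trigger the critical discount factor is (T−C)/(T−P) with T = 23, C = 11, P = 6.
β* = (23−11)/(23−6) = 12/17.

12/17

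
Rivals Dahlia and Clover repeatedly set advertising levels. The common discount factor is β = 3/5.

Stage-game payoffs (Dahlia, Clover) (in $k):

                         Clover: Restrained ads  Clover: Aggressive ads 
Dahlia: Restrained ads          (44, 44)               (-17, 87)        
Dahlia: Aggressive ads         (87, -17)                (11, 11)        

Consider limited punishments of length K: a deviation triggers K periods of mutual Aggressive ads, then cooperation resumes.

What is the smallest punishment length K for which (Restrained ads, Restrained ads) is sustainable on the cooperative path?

4

No profitable deviation requires (44−11)(β+…+β^K) ≥ 87−44, i.e. β+…+β^K ≥ 43/33 ≈ 1.3030.
With β = 3/5, the partial sums are K=1: 0.6000, K=2: 0.9600, K=3: 1.1760, K=4: 1.3056.
K = 4 is the first length at which the sum reaches 1.3030.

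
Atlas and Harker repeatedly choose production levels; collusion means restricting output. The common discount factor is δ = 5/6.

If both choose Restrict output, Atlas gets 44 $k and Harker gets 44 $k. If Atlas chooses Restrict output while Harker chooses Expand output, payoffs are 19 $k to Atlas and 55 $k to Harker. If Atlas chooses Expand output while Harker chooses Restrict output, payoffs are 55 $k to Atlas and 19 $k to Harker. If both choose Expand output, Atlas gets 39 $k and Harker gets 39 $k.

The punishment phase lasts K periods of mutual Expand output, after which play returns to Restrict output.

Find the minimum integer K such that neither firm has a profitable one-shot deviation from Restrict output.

No profitable deviation requires (44−39)(δ+…+δ^K) ≥ 55−44, i.e. δ+…+δ^K ≥ 11/5 ≈ 2.2000.
With δ = 5/6, the partial sums are K=1: 0.8333, K=2: 1.5278, K=3: 2.1065, K=4: 2.5887.
K = 4 is the first length at which the sum reaches 2.2000.

4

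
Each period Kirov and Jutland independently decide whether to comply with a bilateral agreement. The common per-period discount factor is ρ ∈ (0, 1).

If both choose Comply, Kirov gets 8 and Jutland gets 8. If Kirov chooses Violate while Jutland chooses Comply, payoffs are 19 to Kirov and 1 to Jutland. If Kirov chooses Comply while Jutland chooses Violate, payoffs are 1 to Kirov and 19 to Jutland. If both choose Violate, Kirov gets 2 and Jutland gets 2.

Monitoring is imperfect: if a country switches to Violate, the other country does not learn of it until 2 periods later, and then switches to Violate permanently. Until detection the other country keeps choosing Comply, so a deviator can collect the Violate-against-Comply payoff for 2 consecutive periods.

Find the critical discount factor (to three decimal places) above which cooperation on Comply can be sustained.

0.804

The best deviation is to choose Violate for all 2 undetected periods, earning 19 each, then 2 forever once detected.
Deviation value: 19(1−ρ^2)/(1−ρ) + 2ρ^2/(1−ρ); cooperation value: 8/(1−ρ).
IC: 8 ≥ 19(1−ρ^2) + 2ρ^2 = 19 − 17ρ^2.
So ρ^2 ≥ 11/17, giving ρ ≥ (11/17)^(1/2) ≈ 0.804.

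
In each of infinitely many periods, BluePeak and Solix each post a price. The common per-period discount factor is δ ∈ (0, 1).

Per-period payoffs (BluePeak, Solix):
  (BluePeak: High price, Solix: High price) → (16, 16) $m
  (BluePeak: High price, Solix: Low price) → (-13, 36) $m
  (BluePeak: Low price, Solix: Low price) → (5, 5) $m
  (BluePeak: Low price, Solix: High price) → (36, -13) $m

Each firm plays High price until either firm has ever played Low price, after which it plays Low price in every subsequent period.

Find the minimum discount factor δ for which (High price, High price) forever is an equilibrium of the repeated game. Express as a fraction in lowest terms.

20/31

One-period gain from deviating is 36 − 16 = 20. The loss is 16 − 5 = 11 in every subsequent period, with present value 11·δ/(1−δ).
Deviation is unprofitable when 11·δ/(1−δ) ≥ 20, i.e. δ/(1−δ) ≥ 20/11.
Equivalently δ ≥ 20/(20+11) = 20/31.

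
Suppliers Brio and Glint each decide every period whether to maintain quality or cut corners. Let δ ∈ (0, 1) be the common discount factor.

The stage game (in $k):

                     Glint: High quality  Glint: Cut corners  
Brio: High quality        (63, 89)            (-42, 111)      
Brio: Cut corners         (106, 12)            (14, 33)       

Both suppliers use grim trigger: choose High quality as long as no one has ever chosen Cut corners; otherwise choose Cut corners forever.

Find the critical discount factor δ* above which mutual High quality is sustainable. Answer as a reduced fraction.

43/92

For Brio: deviation gain 106−63 = 43, per-period punishment loss 63−14 = 49. IC gives δ ≥ 43/92.
For Glint: gain 22, loss 56 per period, so δ ≥ 22/78 = 11/39.
The tighter constraint is Brio's, so cooperation needs δ ≥ 43/92.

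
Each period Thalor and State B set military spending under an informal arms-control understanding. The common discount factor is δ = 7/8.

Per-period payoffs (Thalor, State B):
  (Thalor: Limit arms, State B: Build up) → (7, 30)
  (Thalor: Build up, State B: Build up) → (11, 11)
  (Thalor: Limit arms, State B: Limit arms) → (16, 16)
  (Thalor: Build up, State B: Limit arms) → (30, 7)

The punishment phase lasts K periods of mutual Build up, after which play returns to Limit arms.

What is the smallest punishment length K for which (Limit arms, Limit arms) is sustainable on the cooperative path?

Need Σ_{k=1}^{K} δ^k ≥ (30−16)/(16−11) = 2.8000 at δ = 7/8.
At K = 3 the sum is 2.3105 < 2.8000; at K = 4 it is 2.8967 ≥ 2.8000.
So the minimum punishment length is K = 4.

4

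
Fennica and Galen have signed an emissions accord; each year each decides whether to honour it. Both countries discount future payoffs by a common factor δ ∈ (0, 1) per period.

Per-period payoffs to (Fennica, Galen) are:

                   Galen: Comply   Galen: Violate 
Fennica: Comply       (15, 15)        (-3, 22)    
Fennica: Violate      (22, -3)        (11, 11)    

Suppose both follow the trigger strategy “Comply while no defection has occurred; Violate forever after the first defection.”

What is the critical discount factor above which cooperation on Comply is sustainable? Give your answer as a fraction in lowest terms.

One-period gain from deviating is 22 − 15 = 7. The loss is 15 − 11 = 4 in every subsequent period, with present value 4·δ/(1−δ).
Deviation is unprofitable when 4·δ/(1−δ) ≥ 7, i.e. δ/(1−δ) ≥ 7/4.
Equivalently δ ≥ 7/(7+4) = 7/11.

7/11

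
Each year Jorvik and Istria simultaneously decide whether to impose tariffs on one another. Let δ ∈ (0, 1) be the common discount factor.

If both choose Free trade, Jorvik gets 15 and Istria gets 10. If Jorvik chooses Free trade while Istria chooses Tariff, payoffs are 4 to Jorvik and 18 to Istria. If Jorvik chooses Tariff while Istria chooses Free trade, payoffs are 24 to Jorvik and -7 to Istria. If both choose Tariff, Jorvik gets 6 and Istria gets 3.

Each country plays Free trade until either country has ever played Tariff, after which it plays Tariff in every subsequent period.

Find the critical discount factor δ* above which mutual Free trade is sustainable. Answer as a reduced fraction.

For Jorvik: deviation gain 24−15 = 9, per-period punishment loss 15−6 = 9. IC gives δ ≥ 9/18 = 1/2.
For Istria: gain 8, loss 7 per period, so δ ≥ 8/15.
The tighter constraint is Istria's, so cooperation needs δ ≥ 8/15.

8/15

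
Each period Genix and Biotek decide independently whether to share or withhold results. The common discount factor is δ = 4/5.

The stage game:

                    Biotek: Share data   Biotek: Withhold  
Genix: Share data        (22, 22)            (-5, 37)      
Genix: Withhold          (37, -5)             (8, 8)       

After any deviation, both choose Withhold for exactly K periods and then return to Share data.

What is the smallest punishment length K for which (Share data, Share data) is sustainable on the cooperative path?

Need Σ_{k=1}^{K} δ^k ≥ (37−22)/(22−8) = 1.0714 at δ = 4/5.
At K = 1 the sum is 0.8000 < 1.0714; at K = 2 it is 1.4400 ≥ 1.0714.
So the minimum punishment length is K = 2.

2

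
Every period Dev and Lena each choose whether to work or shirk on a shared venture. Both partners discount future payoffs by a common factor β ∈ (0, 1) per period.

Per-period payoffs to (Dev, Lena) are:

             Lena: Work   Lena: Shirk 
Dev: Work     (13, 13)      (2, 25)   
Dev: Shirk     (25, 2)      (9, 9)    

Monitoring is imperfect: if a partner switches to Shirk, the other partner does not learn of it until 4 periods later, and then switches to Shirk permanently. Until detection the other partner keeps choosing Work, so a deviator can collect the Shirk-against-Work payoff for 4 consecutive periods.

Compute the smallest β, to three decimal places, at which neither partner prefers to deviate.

The best deviation is to choose Shirk for all 4 undetected periods, earning 25 each, then 9 forever once detected.
Deviation value: 25(1−β^4)/(1−β) + 9β^4/(1−β); cooperation value: 13/(1−β).
IC: 13 ≥ 25(1−β^4) + 9β^4 = 25 − 16β^4.
So β^4 ≥ 12/16 = 3/4, giving β ≥ (3/4)^(1/4) ≈ 0.931.

0.931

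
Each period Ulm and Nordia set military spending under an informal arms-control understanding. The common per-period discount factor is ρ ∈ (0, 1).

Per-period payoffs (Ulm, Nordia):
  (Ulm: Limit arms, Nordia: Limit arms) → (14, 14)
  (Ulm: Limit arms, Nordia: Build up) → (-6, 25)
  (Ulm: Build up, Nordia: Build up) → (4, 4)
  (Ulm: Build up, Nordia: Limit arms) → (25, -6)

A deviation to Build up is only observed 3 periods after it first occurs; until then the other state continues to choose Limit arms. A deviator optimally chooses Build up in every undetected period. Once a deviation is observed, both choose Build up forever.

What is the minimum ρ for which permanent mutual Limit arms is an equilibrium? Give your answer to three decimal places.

0.806

Deviating for the 3 undetected periods gains 25−14 = 11 per period over cooperation, then loses 14−4 = 10 per period forever once punishment starts.
Gain: 11(1 + ρ + … + ρ^2); loss: 10·ρ^3/(1−ρ).
No profitable deviation ⇔ 11(1−ρ^3) ≤ 10·ρ^3, i.e. ρ^3 ≥ 11/(11+10) = 11/21.
Hence ρ ≥ (11/21)^(1/3) ≈ 0.806.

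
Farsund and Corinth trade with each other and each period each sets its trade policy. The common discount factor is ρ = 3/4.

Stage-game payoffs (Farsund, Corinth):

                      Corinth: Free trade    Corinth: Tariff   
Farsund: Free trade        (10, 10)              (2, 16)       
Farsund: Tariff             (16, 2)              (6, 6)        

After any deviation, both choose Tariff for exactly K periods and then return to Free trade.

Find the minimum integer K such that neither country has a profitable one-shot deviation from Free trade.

3

No profitable deviation requires (10−6)(ρ+…+ρ^K) ≥ 16−10, i.e. ρ+…+ρ^K ≥ 3/2 ≈ 1.5000.
With ρ = 3/4, the partial sums are K=1: 0.7500, K=2: 1.3125, K=3: 1.7344.
K = 3 is the first length at which the sum reaches 1.5000.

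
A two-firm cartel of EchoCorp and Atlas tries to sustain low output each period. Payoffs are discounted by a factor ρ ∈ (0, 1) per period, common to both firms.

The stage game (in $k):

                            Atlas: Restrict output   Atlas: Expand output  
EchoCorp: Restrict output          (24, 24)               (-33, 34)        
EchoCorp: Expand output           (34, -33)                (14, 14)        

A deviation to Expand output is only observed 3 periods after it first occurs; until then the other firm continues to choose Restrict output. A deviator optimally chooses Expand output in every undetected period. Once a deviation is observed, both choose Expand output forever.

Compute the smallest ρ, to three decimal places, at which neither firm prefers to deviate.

A deviator earns 34 for 3 periods, then 14 forever; cooperating earns 24 forever. Multiplying the IC by (1−ρ):
24 ≥ 34(1−ρ^3) + 14ρ^3, so 20·ρ^3 ≥ 10 and ρ^3 ≥ 1/2.
ρ ≥ (1/2)^(1/3) ≈ 0.794.

0.794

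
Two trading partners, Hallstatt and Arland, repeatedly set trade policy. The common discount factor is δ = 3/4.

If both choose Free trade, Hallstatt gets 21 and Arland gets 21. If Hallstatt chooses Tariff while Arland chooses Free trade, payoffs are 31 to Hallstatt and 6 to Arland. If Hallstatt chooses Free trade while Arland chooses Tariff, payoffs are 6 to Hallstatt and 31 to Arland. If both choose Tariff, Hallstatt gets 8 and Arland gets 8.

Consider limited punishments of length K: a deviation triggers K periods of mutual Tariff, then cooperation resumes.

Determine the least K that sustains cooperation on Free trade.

2

No profitable deviation requires (21−8)(δ+…+δ^K) ≥ 31−21, i.e. δ+…+δ^K ≥ 10/13 ≈ 0.7692.
With δ = 3/4, the partial sums are K=1: 0.7500, K=2: 1.3125.
K = 2 is the first length at which the sum reaches 0.7692.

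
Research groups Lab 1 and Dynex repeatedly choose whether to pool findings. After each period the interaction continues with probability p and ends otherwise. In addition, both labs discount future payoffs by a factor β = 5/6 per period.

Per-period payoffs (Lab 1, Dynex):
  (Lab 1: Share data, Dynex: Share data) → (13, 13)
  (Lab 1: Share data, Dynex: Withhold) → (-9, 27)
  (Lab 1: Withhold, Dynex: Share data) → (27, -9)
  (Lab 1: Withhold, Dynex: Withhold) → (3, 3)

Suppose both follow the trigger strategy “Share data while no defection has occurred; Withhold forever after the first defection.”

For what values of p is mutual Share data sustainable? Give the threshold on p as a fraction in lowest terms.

7/10

With continuation probability p and discount β, the effective per-period discount factor is βp.
Grim-trigger IC: βp ≥ (27−13)/(27−3) = 7/12.
So p ≥ (7/12)/(5/6) = 7/10.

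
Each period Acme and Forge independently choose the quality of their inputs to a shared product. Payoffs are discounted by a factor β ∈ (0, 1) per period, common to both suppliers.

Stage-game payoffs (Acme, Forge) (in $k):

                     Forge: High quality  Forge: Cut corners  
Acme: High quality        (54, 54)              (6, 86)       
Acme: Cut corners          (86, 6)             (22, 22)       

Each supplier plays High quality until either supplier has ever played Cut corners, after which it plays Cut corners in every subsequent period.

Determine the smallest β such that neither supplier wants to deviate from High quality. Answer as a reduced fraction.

One-period gain from deviating is 86 − 54 = 32. The loss is 54 − 22 = 32 in every subsequent period, with present value 32·β/(1−β).
Deviation is unprofitable when 32·β/(1−β) ≥ 32, i.e. β/(1−β) ≥ 1.
Equivalently β ≥ 32/(32+32) = 1/2.

1/2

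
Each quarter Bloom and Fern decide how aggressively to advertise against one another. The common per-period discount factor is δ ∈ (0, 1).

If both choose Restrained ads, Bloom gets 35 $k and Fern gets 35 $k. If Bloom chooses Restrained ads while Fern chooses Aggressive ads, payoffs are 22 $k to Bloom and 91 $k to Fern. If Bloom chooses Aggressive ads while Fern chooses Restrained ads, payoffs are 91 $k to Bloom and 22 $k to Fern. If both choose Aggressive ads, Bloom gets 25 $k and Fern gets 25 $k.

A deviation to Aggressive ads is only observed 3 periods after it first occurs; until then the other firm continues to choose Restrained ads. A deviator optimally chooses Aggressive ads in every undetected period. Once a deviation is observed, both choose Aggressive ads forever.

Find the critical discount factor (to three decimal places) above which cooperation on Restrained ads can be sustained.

A deviator earns 91 for 3 periods, then 25 forever; cooperating earns 35 forever. Multiplying the IC by (1−δ):
35 ≥ 91(1−δ^3) + 25δ^3, so 66·δ^3 ≥ 56 and δ^3 ≥ 28/33.
δ ≥ (28/33)^(1/3) ≈ 0.947.

0.947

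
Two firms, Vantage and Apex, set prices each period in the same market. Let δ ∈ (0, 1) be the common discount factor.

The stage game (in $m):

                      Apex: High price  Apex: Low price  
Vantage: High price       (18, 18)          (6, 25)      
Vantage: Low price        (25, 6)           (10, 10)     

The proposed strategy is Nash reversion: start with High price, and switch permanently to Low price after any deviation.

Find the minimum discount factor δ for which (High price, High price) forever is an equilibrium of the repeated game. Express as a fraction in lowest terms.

7/15

Cooperation forever yields 18 each period: 18/(1−δ).
Deviating yields 25 once, then 10 forever: 25 + 10δ/(1−δ).
No profitable deviation requires 18/(1−δ) ≥ 25 + 10δ/(1−δ).
Multiplying by (1−δ): 18 ≥ 25(1−δ) + 10δ = 25 − 15δ.
So 15δ ≥ 7, i.e. δ ≥ 7/15.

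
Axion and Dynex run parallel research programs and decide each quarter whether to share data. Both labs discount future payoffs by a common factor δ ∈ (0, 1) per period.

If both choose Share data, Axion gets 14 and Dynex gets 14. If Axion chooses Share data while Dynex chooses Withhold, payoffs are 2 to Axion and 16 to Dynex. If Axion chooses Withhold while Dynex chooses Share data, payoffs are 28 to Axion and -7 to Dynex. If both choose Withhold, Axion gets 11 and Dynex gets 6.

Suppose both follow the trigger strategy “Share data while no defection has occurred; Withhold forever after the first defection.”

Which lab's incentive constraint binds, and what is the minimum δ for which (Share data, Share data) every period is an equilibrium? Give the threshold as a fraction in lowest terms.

For Axion: deviation gain 28−14 = 14, per-period punishment loss 14−11 = 3. IC gives δ ≥ 14/17.
For Dynex: gain 2, loss 8 per period, so δ ≥ 2/10 = 1/5.
The tighter constraint is Axion's, so cooperation needs δ ≥ 14/17.

Axion; δ ≥ 14/17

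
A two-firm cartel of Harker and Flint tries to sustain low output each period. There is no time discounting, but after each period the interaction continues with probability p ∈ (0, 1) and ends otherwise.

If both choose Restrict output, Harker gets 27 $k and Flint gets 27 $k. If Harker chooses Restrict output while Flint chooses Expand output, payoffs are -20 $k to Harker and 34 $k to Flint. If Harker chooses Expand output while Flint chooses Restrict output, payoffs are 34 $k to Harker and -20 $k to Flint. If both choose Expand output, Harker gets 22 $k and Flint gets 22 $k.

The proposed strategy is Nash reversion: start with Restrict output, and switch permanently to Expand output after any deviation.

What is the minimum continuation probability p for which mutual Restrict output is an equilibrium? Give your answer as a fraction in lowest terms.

7/12

With no time discounting, the continuation probability p plays the role of the discount factor.
Grim-trigger IC: 27/(1−p) ≥ 34 + 22p/(1−p) ⇒ p ≥ (34−27)/(34−22) = 7/12.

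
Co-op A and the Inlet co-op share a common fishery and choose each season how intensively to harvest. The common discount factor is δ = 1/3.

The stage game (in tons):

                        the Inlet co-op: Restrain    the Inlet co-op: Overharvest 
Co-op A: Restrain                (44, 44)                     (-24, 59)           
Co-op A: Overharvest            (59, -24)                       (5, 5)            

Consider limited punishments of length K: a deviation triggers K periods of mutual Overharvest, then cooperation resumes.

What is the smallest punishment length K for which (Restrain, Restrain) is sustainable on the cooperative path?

2

IC: δ(1−δ^K)/(1−δ) ≥ (59−44)/(44−5) = 5/13.
With δ = 1/3: need 1 − δ^K ≥ 5/13·(1−1/3)/(1/3), i.e. δ^K ≤ 0.2308.
Since (1/3)^1 = 0.3333 and (1/3)^2 = 0.1111, the smallest such K is 2.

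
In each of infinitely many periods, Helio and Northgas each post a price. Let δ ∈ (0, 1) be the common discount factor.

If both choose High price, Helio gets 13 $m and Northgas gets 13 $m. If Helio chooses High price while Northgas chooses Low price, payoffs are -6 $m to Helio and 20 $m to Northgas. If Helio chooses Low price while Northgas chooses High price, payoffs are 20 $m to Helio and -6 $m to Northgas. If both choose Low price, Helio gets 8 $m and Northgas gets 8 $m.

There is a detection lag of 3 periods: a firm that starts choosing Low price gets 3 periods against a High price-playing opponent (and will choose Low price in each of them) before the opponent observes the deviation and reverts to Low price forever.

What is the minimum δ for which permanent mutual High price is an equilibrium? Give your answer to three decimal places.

A deviator earns 20 for 3 periods, then 8 forever; cooperating earns 13 forever. Multiplying the IC by (1−δ):
13 ≥ 20(1−δ^3) + 8δ^3, so 12·δ^3 ≥ 7 and δ^3 ≥ 7/12.
δ ≥ (7/12)^(1/3) ≈ 0.836.

0.836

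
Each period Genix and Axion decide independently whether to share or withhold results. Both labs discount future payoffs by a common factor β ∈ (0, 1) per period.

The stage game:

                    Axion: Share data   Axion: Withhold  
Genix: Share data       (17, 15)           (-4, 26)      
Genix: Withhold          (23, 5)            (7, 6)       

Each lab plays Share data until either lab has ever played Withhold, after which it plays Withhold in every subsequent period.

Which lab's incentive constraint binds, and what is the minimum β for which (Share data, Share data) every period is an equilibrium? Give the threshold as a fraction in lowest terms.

Axion; β ≥ 11/20

Genix: cooperation gives 17 each period; deviation gives 23 once then 7 forever.
  17/(1−β) ≥ 23 + 7β/(1−β) ⇒ β ≥ 6/16 = 3/8.
Axion: cooperation gives 15 each period; deviation gives 26 once then 6 forever.
  β ≥ 11/20.
Both must hold, so the binding constraint is Axion's: β ≥ 11/20.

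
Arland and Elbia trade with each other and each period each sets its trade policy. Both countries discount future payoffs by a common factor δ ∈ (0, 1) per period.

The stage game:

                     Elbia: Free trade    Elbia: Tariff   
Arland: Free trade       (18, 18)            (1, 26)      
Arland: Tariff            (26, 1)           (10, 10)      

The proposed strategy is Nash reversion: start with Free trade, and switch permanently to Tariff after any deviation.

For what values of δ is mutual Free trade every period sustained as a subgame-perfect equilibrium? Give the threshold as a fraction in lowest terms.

1/2

One-period gain from deviating is 26 − 18 = 8. The loss is 18 − 10 = 8 in every subsequent period, with present value 8·δ/(1−δ).
Deviation is unprofitable when 8·δ/(1−δ) ≥ 8, i.e. δ/(1−δ) ≥ 1.
Equivalently δ ≥ 8/(8+8) = 1/2.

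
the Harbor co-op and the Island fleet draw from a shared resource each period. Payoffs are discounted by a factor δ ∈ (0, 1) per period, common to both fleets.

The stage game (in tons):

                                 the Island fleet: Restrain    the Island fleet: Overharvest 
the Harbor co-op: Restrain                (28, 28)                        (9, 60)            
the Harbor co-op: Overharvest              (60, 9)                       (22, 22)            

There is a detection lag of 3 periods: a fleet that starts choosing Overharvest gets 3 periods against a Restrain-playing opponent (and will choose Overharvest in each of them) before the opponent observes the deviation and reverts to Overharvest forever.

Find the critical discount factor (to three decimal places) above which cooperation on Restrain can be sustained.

A deviator earns 60 for 3 periods, then 22 forever; cooperating earns 28 forever. Multiplying the IC by (1−δ):
28 ≥ 60(1−δ^3) + 22δ^3, so 38·δ^3 ≥ 32 and δ^3 ≥ 16/19.
δ ≥ (16/19)^(1/3) ≈ 0.944.

0.944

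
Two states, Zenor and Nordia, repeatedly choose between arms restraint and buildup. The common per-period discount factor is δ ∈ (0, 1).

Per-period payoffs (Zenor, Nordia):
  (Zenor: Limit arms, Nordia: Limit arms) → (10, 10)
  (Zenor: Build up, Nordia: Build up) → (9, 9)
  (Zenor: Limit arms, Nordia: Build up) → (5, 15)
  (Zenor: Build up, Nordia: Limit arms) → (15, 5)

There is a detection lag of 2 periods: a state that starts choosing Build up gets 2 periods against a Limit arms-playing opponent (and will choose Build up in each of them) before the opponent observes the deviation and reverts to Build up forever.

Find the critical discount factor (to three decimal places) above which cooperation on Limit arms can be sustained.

0.913

The best deviation is to choose Build up for all 2 undetected periods, earning 15 each, then 9 forever once detected.
Deviation value: 15(1−δ^2)/(1−δ) + 9δ^2/(1−δ); cooperation value: 10/(1−δ).
IC: 10 ≥ 15(1−δ^2) + 9δ^2 = 15 − 6δ^2.
So δ^2 ≥ 5/6, giving δ ≥ (5/6)^(1/2) ≈ 0.913.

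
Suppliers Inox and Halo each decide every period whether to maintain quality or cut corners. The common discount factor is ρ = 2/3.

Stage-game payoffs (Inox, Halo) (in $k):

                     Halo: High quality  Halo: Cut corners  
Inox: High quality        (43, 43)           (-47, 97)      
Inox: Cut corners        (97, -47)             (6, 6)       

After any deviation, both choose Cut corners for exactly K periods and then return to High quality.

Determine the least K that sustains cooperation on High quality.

4

No profitable deviation requires (43−6)(ρ+…+ρ^K) ≥ 97−43, i.e. ρ+…+ρ^K ≥ 54/37 ≈ 1.4595.
With ρ = 2/3, the partial sums are K=1: 0.6667, K=2: 1.1111, K=3: 1.4074, K=4: 1.6049.
K = 4 is the first length at which the sum reaches 1.4595.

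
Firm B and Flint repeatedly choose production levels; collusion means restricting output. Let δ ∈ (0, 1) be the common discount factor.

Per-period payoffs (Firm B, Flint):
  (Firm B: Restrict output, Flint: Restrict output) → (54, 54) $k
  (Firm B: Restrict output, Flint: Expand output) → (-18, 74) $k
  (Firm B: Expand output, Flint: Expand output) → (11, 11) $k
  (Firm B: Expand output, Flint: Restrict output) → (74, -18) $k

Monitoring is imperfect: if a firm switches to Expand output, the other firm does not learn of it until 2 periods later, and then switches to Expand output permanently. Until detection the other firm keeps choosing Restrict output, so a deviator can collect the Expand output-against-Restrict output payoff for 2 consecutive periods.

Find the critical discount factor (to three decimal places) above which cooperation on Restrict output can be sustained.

0.563

Deviating for the 2 undetected periods gains 74−54 = 20 per period over cooperation, then loses 54−11 = 43 per period forever once punishment starts.
Gain: 20(1 + δ + … + δ^1); loss: 43·δ^2/(1−δ).
No profitable deviation ⇔ 20(1−δ^2) ≤ 43·δ^2, i.e. δ^2 ≥ 20/(20+43) = 20/63.
Hence δ ≥ (20/63)^(1/2) ≈ 0.563.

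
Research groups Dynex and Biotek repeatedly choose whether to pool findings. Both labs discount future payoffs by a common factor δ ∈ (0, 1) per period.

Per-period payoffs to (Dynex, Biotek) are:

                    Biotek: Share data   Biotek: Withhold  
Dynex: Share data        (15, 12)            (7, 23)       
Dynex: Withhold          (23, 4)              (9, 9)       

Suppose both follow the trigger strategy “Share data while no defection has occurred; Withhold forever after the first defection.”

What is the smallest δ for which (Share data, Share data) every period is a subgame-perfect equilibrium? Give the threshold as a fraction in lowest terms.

For Dynex: deviation gain 23−15 = 8, per-period punishment loss 15−9 = 6. IC gives δ ≥ 8/14 = 4/7.
For Biotek: gain 11, loss 3 per period, so δ ≥ 11/14.
The tighter constraint is Biotek's, so cooperation needs δ ≥ 11/14.

11/14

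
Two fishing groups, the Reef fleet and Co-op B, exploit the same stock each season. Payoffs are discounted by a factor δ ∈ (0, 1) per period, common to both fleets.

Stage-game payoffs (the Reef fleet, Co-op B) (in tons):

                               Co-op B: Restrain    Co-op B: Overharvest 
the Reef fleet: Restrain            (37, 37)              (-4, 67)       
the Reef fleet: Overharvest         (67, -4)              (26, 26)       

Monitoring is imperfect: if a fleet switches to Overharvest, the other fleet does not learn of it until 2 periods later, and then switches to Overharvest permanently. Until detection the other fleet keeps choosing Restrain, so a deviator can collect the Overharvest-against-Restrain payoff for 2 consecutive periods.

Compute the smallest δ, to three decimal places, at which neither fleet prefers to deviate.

A deviator earns 67 for 2 periods, then 26 forever; cooperating earns 37 forever. Multiplying the IC by (1−δ):
37 ≥ 67(1−δ^2) + 26δ^2, so 41·δ^2 ≥ 30 and δ^2 ≥ 30/41.
δ ≥ (30/41)^(1/2) ≈ 0.855.

0.855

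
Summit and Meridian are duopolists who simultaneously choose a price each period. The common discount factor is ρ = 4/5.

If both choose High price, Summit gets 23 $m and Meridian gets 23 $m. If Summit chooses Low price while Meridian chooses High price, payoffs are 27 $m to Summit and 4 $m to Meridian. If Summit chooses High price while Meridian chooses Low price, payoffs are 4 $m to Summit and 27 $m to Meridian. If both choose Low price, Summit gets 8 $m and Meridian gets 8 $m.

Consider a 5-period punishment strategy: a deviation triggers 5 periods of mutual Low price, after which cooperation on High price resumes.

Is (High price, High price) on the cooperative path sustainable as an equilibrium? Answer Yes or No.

A one-shot deviation gives 27 now, then 8 for 5 periods, then back to 23.
Gain from deviating: (27−23) today; loss: (23−8) in each of the next 5 periods.
No-deviation condition: (23−8)(ρ+…+ρ^5) ≥ 27−23, i.e. ρ+…+ρ^5 ≥ 4/15.
At ρ = 4/5: ρ+…+ρ^5 = 2.6893 ≥ 0.2667.
So cooperation is sustainable.

Yes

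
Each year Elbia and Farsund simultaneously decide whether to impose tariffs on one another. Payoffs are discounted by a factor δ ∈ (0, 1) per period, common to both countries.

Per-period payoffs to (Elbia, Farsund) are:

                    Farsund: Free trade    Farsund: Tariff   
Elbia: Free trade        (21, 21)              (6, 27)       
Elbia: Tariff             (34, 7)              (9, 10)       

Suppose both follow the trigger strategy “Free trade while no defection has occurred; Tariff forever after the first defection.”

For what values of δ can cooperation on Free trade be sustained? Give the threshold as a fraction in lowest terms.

13/25

Elbia: cooperation gives 21 each period; deviation gives 34 once then 9 forever.
  21/(1−δ) ≥ 34 + 9δ/(1−δ) ⇒ δ ≥ 13/25.
Farsund: cooperation gives 21 each period; deviation gives 27 once then 10 forever.
  δ ≥ 6/17.
Both must hold, so the binding constraint is Elbia's: δ ≥ 13/25.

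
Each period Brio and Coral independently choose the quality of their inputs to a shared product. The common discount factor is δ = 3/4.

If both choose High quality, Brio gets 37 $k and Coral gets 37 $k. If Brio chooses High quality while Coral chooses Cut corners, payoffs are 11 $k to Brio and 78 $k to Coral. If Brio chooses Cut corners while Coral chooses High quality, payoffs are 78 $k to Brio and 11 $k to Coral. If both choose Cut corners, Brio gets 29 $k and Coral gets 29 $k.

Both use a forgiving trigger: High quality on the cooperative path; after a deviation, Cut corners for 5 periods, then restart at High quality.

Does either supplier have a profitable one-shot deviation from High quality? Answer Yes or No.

IC: δ+…+δ^5 ≥ (78−37)/(37−29) = 41/8.
At δ = 3/4: partial sum = 2.2881 < 5.1250. Cooperation not sustainable.

Yes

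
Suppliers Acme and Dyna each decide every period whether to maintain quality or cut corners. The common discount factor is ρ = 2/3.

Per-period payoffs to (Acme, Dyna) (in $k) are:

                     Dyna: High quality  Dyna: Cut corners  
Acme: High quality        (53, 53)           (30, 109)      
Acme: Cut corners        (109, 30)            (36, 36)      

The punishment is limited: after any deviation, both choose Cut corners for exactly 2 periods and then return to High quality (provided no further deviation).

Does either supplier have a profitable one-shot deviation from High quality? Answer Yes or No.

Yes

IC: ρ+…+ρ^2 ≥ (109−53)/(53−36) = 56/17.
At ρ = 2/3: partial sum = 1.1111 < 3.2941. Cooperation not sustainable.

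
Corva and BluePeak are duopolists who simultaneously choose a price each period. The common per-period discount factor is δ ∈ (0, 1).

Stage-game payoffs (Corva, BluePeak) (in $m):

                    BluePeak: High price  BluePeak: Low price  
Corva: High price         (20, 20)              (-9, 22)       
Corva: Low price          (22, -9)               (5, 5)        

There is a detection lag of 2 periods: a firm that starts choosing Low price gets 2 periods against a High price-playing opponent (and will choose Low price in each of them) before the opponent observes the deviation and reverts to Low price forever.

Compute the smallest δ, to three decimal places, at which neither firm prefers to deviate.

The best deviation is to choose Low price for all 2 undetected periods, earning 22 each, then 5 forever once detected.
Deviation value: 22(1−δ^2)/(1−δ) + 5δ^2/(1−δ); cooperation value: 20/(1−δ).
IC: 20 ≥ 22(1−δ^2) + 5δ^2 = 22 − 17δ^2.
So δ^2 ≥ 2/17, giving δ ≥ (2/17)^(1/2) ≈ 0.343.

0.343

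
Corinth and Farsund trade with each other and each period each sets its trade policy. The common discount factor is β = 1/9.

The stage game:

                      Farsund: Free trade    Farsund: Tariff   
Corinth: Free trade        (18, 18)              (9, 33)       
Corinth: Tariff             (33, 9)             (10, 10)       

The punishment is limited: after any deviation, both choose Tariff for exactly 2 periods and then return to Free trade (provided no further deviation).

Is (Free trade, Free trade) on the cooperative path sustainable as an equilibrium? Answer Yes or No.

No

IC: β+…+β^2 ≥ (33−18)/(18−10) = 15/8.
At β = 1/9: partial sum = 0.1235 < 1.8750. Cooperation not sustainable.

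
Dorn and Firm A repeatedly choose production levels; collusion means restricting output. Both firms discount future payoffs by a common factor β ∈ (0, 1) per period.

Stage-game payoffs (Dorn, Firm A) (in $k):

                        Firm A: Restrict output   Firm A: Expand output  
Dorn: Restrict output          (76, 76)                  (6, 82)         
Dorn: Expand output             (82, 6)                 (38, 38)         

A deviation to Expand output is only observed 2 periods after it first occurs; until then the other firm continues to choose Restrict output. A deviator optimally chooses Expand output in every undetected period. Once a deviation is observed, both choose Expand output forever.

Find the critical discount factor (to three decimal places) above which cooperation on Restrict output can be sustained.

0.369

The best deviation is to choose Expand output for all 2 undetected periods, earning 82 each, then 38 forever once detected.
Deviation value: 82(1−β^2)/(1−β) + 38β^2/(1−β); cooperation value: 76/(1−β).
IC: 76 ≥ 82(1−β^2) + 38β^2 = 82 − 44β^2.
So β^2 ≥ 6/44 = 3/22, giving β ≥ (3/22)^(1/2) ≈ 0.369.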